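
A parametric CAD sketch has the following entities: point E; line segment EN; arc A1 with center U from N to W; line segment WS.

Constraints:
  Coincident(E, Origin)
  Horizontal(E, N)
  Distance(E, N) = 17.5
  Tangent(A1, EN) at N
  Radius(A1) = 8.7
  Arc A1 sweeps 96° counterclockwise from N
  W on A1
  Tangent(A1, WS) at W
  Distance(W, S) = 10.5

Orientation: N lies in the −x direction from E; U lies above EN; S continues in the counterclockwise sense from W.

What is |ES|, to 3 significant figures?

22.4

On A1, N sits at bearing -90° from U; a 96° counterclockwise sweep puts W at bearing 6°, so W = U + 8.7·(cos 6°, sin 6°) = (-8.85, 9.61). Since A1 is tangent to WS there, UW ⟂ WS, so WS runs along (−sin 6°, cos 6°); with |WS| = 10.5, S = (-9.95, 20.1). Then |ES| = |S − E| = 22.4.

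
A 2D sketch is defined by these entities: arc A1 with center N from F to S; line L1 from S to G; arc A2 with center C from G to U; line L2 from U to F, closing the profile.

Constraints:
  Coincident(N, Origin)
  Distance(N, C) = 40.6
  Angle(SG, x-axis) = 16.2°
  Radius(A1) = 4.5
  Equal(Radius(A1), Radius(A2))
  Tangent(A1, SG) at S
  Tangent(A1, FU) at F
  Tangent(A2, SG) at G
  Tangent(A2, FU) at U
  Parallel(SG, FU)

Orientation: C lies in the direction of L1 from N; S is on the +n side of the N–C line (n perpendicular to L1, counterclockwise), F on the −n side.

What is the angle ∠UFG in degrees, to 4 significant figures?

12.50°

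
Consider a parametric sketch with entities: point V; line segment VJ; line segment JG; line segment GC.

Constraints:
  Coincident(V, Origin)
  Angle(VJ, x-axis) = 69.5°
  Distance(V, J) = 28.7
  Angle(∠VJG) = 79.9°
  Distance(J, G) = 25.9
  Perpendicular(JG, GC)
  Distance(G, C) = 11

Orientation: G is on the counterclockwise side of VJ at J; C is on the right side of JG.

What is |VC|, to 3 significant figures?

44.5

V is at the origin; VJ runs at 69.5° with length 28.7, so J = 28.7·(cos 69.5°, sin 69.5°) = (10.1, 26.9). ∠VJG = 79.9°, so JG runs at 69.5° + (180° − 79.9°) = 170° from the x-axis; with |JG| = 25.9, G = J + 25.9·(cos 170°, sin 170°) = (-15.4, 31.6). The perpendicularity gives GC at right angles to JG; with |GC| = 11.0 on the right of JG, C = G + 11.0·(0.181, 0.984) = (-13.4, 42.4). Then |VC| = |C − V| = 44.5.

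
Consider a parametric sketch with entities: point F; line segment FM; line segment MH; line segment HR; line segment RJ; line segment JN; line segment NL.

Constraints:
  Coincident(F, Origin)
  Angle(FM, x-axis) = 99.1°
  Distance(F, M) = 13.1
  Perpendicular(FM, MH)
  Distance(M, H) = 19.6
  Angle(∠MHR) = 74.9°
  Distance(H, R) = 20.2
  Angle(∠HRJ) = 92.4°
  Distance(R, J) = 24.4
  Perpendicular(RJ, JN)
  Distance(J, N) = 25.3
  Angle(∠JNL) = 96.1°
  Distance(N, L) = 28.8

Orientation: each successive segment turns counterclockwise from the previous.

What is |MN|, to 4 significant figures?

11.24

∠HRJ = 92.4° gives RJ at 21.80° from the x-axis; with |RJ| = 24.4, J = (9.510, 0.4718). RJ is perpendicular to JN, so JN runs at 111.8°; with |JN| = 25.3, N = (0.1147, 23.96). Then |MN| = |N − M| = 11.24.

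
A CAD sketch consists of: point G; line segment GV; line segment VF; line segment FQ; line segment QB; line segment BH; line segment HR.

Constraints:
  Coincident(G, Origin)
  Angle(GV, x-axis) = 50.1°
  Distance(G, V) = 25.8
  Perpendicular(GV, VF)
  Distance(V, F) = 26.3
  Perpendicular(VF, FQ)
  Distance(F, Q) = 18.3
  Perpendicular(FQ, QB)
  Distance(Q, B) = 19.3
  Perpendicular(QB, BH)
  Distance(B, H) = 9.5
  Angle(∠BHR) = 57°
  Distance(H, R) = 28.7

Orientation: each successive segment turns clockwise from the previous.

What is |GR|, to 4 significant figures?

31.10

G is at the origin; GV runs at 50.1° with length 25.8, so V = (16.55, 19.79). GV is perpendicular to VF, so VF runs at -39.90°; with |VF| = 26.3, F = (36.73, 2.923). VF is perpendicular to FQ, so FQ runs at -129.9°; with |FQ| = 18.3, Q = (24.99, -11.12). FQ ⟂ QB, so QB runs at 140.1°; with |QB| = 19.3, B = (10.18, 1.264). QB ⟂ BH, so BH runs at 50.10°; with |BH| = 9.5, H = (16.27, 8.552). ∠BHR = 57.0° gives HR at -72.90° from the x-axis; with |HR| = 28.7, R = (24.71, -18.88). Then |GR| = |R − G| = 31.10.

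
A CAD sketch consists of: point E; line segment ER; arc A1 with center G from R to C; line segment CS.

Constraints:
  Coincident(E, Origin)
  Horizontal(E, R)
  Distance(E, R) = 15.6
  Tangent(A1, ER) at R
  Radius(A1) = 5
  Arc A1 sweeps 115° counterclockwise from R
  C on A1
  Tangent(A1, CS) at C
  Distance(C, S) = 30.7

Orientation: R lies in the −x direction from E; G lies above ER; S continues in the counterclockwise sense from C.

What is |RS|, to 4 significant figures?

35.94

On A1, R sits at bearing -90° from G; a 115° counterclockwise sweep puts C at bearing 25°, so C = G + 5.0·(cos 25°, sin 25°) = (-11.07, 7.113). Tangency of A1 to CS means the radius GC is perpendicular to CS, so CS runs along (−sin 25°, cos 25°); with |CS| = 30.7, S = (-24.04, 34.94). Then |RS| = |S − R| = 35.94.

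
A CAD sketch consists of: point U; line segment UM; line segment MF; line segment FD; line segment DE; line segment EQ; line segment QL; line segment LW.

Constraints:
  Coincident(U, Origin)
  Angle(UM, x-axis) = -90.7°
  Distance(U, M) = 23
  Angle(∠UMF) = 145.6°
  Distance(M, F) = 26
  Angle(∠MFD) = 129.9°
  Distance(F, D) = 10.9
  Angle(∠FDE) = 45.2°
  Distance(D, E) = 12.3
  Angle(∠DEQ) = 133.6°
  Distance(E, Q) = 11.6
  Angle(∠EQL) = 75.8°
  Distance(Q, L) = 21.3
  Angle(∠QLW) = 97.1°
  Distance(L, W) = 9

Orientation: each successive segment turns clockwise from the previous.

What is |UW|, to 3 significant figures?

58.8

U is at the origin; UM runs at -90.7° with length 23.0, so M = (-0.281, -23.0). ∠UMF = 145.6° gives MF at -125° from the x-axis; with |MF| = 26.0, F = (-15.2, -44.3). ∠MFD = 129.9° gives FD at -175° from the x-axis; with |FD| = 10.9, D = (-26.1, -45.2). ∠FDE = 45.2° gives DE at 50.0° from the x-axis; with |DE| = 12.3, E = (-18.2, -35.8). ∠DEQ = 133.6° gives EQ at 3.60° from the x-axis; with |EQ| = 11.6, Q = (-6.61, -35.0). ∠EQL = 75.8° gives QL at -101° from the x-axis; with |QL| = 21.3, L = (-10.5, -56.0). ∠QLW = 97.1° gives LW at 176° from the x-axis; with |LW| = 9.0, W = (-19.5, -55.4). Then |UW| = |W − U| = 58.8.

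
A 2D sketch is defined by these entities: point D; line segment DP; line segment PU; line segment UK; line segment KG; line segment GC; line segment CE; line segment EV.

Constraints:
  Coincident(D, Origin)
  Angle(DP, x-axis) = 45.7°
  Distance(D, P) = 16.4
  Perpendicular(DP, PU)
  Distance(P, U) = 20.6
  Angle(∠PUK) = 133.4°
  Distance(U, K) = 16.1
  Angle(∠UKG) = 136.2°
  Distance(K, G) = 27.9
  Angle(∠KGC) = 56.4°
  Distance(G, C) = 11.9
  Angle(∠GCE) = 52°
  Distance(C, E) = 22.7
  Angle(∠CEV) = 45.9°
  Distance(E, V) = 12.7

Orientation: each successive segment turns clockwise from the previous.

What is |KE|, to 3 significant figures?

18.3

D is at the origin; DP runs at 45.7° with length 16.4, so P = (11.5, 11.7). The perpendicularity gives PU at right angles to DP, so PU runs at -44.3°; with |PU| = 20.6, U = (26.2, -2.65). ∠PUK = 133.4° gives UK at -90.9° from the x-axis; with |UK| = 16.1, K = (25.9, -18.7). ∠UKG = 136.2° gives KG at -135° from the x-axis; with |KG| = 27.9, G = (6.32, -38.6). ∠KGC = 56.4° gives GC at 102° from the x-axis; with |GC| = 11.9, C = (3.91, -26.9). ∠GCE = 52.0° gives CE at -26.3° from the x-axis; with |CE| = 22.7, E = (24.3, -37.0). Then |KE| = |E − K| = 18.3.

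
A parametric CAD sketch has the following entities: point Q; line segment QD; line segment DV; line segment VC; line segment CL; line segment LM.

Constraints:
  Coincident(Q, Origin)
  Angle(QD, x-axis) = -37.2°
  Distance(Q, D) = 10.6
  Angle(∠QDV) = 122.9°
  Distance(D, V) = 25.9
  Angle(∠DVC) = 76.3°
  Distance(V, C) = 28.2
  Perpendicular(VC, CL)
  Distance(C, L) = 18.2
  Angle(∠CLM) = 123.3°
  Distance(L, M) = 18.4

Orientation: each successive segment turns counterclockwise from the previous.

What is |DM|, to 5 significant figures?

7.3871

Q is at the origin; QD runs at -37.2° with length 10.6, so D = (8.4432, -6.4088). ∠QDV = 122.9° gives DV at 19.900° from the x-axis; with |DV| = 25.9, V = (32.797, 2.4071). ∠DVC = 76.3° gives VC at 123.60° from the x-axis; with |VC| = 28.2, C = (17.191, 25.895). VC is perpendicular to CL, so CL runs at -146.40°; with |CL| = 18.2, L = (2.0319, 15.824). ∠CLM = 123.3° gives LM at -89.700° from the x-axis; with |LM| = 18.4, M = (2.1282, -2.5760). Then |DM| = |M − D| = 7.3871.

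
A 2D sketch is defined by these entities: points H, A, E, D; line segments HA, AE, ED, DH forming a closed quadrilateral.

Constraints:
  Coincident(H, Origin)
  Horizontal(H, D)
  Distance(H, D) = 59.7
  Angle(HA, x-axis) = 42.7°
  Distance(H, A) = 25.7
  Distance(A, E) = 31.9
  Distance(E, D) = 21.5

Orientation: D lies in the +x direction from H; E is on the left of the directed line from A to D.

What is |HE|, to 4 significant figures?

54.35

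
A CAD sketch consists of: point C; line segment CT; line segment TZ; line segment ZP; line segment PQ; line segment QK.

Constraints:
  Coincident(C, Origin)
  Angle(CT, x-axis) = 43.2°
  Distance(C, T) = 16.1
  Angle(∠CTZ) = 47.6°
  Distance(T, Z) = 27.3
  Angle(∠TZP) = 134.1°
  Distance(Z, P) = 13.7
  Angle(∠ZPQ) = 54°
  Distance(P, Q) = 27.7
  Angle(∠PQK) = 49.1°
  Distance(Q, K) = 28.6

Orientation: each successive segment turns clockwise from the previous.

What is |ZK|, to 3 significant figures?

10.6

C is at the origin; CT runs at 43.2° with length 16.1, so T = (11.7, 11.0). ∠CTZ = 47.6° gives TZ at -89.2° from the x-axis; with |TZ| = 27.3, Z = (12.1, -16.3). ∠TZP = 134.1° gives ZP at -135° from the x-axis; with |ZP| = 13.7, P = (2.41, -25.9). ∠ZPQ = 54.0° gives PQ at 98.9° from the x-axis; with |PQ| = 27.7, Q = (-1.87, 1.42). ∠PQK = 49.1° gives QK at -32.0° from the x-axis; with |QK| = 28.6, K = (22.4, -13.7). Then |ZK| = |K − Z| = 10.6.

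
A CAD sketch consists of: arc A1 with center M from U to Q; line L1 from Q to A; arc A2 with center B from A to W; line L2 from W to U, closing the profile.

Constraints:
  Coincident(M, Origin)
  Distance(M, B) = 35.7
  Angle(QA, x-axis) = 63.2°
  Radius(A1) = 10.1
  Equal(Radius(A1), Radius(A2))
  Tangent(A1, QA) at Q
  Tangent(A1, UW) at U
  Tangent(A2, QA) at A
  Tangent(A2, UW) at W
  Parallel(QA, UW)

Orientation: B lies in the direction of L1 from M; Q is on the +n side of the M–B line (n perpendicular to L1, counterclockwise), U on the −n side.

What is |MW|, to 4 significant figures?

37.10

Tangency of A1 to both parallel lines with radius 10.1 puts Q and U at M ± 10.1·n: Q = (-9.015, 4.554), U = (9.015, -4.554). Equal radii place A and W the same way about B: A = B + 10.1·n = (7.081, 36.42), W = B − 10.1·n = (25.11, 27.31). Then |MW| = |W − M| = 37.10.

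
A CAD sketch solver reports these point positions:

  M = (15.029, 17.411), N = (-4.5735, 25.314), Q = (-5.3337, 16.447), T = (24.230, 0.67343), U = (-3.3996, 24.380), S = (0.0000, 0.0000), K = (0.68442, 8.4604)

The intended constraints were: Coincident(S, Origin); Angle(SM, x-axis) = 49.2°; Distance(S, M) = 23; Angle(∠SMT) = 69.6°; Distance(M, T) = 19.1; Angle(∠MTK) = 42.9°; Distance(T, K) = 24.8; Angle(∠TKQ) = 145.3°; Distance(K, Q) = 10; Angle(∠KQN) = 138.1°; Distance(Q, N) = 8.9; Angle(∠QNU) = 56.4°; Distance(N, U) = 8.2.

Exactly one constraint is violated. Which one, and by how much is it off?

Distance(N, U) = 8.2 — off by 6.70.

S = (0.00, 0.00) ✓; SM at 49.20° ✓; |SM| = 23.00 ✓; ∠SMT = 69.60° ✓; |MT| = 19.10 ✓; ∠MTK = 42.90° ✓; |TK| = 24.80 ✓; ∠TKQ = 145.3° ✓; |KQ| = 10.00 ✓; ∠KQN = 138.1° ✓; |QN| = 8.900 ✓; ∠QNU = 56.39° ✓; |NU| = 1.500 ✗.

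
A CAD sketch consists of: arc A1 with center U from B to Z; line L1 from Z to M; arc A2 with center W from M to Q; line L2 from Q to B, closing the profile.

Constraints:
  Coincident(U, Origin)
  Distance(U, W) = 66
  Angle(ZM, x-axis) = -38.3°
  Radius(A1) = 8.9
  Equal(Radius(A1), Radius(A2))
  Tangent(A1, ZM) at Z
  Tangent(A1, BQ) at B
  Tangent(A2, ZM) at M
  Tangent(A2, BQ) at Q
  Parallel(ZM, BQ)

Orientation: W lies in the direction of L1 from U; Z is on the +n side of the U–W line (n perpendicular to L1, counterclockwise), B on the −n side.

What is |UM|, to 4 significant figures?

66.60

The slot axis is L1's direction at -38.3°, so u = (cos -38.3°, sin -38.3°) = (0.7848, -0.6198) and n = (−sin -38.3°, cos -38.3°) = (0.6198, 0.7848). U is at the origin and W lies 66.0 along u from U, so W = 66.0·u = (51.80, -40.91). Tangency of A1 to both parallel lines with radius 8.9 puts Z and B at U ± 8.9·n: Z = (5.516, 6.985), B = (-5.516, -6.985). Equal radii place M and Q the same way about W: M = W + 8.9·n = (57.31, -33.92), Q = W − 8.9·n = (46.28, -47.89). Then |UM| = |M − U| = 66.60.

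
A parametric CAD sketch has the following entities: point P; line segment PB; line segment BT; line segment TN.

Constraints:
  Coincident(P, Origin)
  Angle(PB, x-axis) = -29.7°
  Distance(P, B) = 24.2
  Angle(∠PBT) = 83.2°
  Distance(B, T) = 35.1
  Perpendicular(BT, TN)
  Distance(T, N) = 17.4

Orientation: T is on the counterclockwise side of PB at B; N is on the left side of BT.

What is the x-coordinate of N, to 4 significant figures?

18.65

P is at the origin; PB runs at -29.7° with length 24.2, so B = 24.2·(cos -29.7°, sin -29.7°) = (21.02, -11.99). ∠PBT = 83.2°, so BT runs at -29.7° + (180° − 83.2°) = 67.10° from the x-axis; with |BT| = 35.1, T = B + 35.1·(cos 67.10°, sin 67.10°) = (34.68, 20.34). The perpendicularity gives TN at right angles to BT; with |TN| = 17.4 on the left of BT, N = T + 17.4·(-0.9212, 0.3891) = (18.65, 27.11). So N.x = 18.65.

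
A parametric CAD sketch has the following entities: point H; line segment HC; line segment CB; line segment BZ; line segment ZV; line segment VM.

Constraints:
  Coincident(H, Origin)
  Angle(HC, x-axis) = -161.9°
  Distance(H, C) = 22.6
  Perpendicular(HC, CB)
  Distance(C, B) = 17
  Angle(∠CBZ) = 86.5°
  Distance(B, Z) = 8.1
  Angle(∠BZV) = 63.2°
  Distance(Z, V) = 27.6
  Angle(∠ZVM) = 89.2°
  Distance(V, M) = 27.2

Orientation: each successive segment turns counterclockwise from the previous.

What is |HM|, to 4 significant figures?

52.17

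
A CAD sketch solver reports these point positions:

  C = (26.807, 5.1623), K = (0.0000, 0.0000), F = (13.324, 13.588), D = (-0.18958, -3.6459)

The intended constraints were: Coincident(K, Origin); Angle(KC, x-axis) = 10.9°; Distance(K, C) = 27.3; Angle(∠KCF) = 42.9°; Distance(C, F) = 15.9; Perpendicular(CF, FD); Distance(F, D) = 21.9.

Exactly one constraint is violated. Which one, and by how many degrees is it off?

Perpendicular(CF, FD) — off by 6.10°.

K = (0.00, 0.00) ✓; KC at 10.90° ✓; |KC| = 27.30 ✓; ∠KCF = 42.90° ✓; |CF| = 15.90 ✓; ∠(CF, FD) = 83.90° ✗; |FD| = 21.90 ✓.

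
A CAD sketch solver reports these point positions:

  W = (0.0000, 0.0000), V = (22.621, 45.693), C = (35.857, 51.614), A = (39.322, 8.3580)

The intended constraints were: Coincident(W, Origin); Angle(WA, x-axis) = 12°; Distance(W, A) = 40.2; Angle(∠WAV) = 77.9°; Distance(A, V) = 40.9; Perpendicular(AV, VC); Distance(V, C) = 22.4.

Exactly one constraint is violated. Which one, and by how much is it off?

Distance(V, C) = 22.4 — off by 7.90.

W = (0.00, 0.00) ✓; WA at 12.00° ✓; |WA| = 40.20 ✓; ∠WAV = 77.90° ✓; |AV| = 40.90 ✓; ∠(AV, VC) = 90.00° ✓; |VC| = 14.50 ✗.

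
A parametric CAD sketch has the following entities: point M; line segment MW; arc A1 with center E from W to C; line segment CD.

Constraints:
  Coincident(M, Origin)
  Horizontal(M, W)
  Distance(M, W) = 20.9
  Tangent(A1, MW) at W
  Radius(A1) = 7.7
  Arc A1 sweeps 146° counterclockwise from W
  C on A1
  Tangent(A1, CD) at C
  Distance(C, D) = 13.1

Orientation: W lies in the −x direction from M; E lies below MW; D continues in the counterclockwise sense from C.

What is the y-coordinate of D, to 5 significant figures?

-21.409

On A1, W sits at bearing 90° from E; a 146° counterclockwise sweep puts C at bearing 236°, so C = E + 7.7·(cos 236°, sin 236°) = (-25.206, -14.084). Tangency of A1 to CD means the radius EC is perpendicular to CD, so CD runs along (−sin 236°, cos 236°); with |CD| = 13.1, D = (-14.345, -21.409). So D.y = -21.409.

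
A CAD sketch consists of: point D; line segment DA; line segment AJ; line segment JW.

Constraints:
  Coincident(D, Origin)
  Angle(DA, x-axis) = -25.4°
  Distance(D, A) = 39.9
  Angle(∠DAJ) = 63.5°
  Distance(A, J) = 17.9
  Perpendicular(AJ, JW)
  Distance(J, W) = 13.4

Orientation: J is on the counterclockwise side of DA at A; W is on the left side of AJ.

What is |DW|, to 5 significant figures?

22.308

D is at the origin; DA runs at -25.4° with length 39.9, so A = 39.9·(cos -25.4°, sin -25.4°) = (36.043, -17.115). ∠DAJ = 63.5°, so AJ runs at -25.4° + (180° − 63.5°) = 91.100° from the x-axis; with |AJ| = 17.9, J = A + 17.9·(cos 91.100°, sin 91.100°) = (35.699, 0.78219). The perpendicularity gives JW at right angles to AJ; with |JW| = 13.4 on the left of AJ, W = J + 13.4·(-0.99982, -0.019197) = (22.302, 0.52494). Then |DW| = |W − D| = 22.308.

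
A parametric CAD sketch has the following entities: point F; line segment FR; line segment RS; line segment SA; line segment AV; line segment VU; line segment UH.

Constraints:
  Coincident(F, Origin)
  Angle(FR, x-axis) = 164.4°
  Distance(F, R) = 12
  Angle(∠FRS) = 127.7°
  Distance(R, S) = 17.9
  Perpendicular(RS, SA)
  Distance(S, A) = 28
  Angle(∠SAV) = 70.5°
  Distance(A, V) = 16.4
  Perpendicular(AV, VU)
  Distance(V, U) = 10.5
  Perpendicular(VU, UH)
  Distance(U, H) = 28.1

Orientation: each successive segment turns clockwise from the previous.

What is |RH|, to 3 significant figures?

39.2

AV ⟂ VU, so VU runs at -177°; with |VU| = 10.5, U = (-2.09, 13.5). The perpendicularity gives UH at right angles to VU, so UH runs at 92.6°; with |UH| = 28.1, H = (-3.37, 41.6). Then |RH| = |H − R| = 39.2.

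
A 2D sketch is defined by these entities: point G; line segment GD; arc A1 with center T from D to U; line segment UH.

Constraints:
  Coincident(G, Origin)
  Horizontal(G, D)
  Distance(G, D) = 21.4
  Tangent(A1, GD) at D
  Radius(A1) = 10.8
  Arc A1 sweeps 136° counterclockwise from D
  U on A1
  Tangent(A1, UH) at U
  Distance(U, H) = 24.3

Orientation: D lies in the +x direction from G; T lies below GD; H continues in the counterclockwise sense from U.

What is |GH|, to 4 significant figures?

47.34

G is at the origin; G and D share the same y with |GD| = 21.4 and D on the +x side, so D = (21.40, 0.000). The tangent condition forces TD to be normal to GD, so T = D + (0, -10.8) = (21.40, -10.80). On A1, D sits at bearing 90° from T; a 136° counterclockwise sweep puts U at bearing 226°, so U = T + 10.8·(cos 226°, sin 226°) = (13.90, -18.57). The tangent condition forces TU to be normal to UH, so UH runs along (−sin 226°, cos 226°); with |UH| = 24.3, H = (31.38, -35.45). Then |GH| = |H − G| = 47.34.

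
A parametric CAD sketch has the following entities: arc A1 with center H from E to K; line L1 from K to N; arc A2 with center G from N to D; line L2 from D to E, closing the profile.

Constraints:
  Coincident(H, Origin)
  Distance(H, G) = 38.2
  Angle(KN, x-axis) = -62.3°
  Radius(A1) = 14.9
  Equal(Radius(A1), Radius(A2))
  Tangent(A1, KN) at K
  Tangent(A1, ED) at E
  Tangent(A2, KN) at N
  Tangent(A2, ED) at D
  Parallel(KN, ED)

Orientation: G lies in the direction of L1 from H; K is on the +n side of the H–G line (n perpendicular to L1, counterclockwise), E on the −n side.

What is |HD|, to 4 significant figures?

41.00

The slot axis is L1's direction at -62.3°, so u = (cos -62.3°, sin -62.3°) = (0.4648, -0.8854) and n = (−sin -62.3°, cos -62.3°) = (0.8854, 0.4648). H is at the origin and G lies 38.2 along u from H, so G = 38.2·u = (17.76, -33.82). Tangency of A1 to both parallel lines with radius 14.9 puts K and E at H ± 14.9·n: K = (13.19, 6.926), E = (-13.19, -6.926). Equal radii place N and D the same way about G: N = G + 14.9·n = (30.95, -26.90), D = G − 14.9·n = (4.565, -40.75). Then |HD| = |D − H| = 41.00.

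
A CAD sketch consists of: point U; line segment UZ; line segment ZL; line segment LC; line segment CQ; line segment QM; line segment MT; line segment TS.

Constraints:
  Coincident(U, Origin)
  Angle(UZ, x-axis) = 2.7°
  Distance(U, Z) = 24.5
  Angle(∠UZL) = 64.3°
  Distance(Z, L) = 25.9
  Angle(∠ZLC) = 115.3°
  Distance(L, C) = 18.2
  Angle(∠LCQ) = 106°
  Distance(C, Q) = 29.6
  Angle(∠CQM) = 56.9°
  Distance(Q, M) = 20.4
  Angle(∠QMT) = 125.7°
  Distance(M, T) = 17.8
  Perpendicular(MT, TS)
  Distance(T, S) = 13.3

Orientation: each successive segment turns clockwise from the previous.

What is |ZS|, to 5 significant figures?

33.243

U is at the origin; UZ runs at 2.7° with length 24.5, so Z = (24.473, 1.1541). ∠UZL = 64.3° gives ZL at -113.00° from the x-axis; with |ZL| = 25.9, L = (14.353, -22.687). ∠ZLC = 115.3° gives LC at -177.70° from the x-axis; with |LC| = 18.2, C = (-3.8325, -23.417). ∠LCQ = 106.0° gives CQ at 108.30° from the x-axis; with |CQ| = 29.6, Q = (-13.127, 4.6856). ∠CQM = 56.9° gives QM at -14.800° from the x-axis; with |QM| = 20.4, M = (6.5965, -0.52547). ∠QMT = 125.7° gives MT at -69.100° from the x-axis; with |MT| = 17.8, T = (12.946, -17.154). The perpendicularity gives TS at right angles to MT, so TS runs at -159.10°; with |TS| = 13.3, S = (0.52157, -21.899). Then |ZS| = |S − Z| = 33.243.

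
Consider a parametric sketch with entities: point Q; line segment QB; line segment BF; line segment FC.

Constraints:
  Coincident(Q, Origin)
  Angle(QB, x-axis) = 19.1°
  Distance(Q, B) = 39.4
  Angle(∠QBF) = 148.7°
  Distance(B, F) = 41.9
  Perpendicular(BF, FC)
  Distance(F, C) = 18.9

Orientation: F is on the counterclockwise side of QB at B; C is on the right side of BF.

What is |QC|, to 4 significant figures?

85.21

Q is at the origin; QB runs at 19.1° with length 39.4, so B = 39.4·(cos 19.1°, sin 19.1°) = (37.23, 12.89). ∠QBF = 148.7°, so BF runs at 19.1° + (180° − 148.7°) = 50.40° from the x-axis; with |BF| = 41.9, F = B + 41.9·(cos 50.40°, sin 50.40°) = (63.94, 45.18). The perpendicularity gives FC at right angles to BF; with |FC| = 18.9 on the right of BF, C = F + 18.9·(0.7705, -0.6374) = (78.50, 33.13). Then |QC| = |C − Q| = 85.21.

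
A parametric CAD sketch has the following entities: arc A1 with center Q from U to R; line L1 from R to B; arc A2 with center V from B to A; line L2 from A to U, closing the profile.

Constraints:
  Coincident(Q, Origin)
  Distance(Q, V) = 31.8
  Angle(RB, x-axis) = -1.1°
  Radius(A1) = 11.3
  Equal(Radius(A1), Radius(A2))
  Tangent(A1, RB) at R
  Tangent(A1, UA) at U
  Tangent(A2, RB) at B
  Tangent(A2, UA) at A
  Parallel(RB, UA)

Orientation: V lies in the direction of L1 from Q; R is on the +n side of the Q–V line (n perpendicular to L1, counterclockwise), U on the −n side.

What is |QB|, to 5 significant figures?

33.748

The slot axis is L1's direction at -1.1°, so u = (cos -1.1°, sin -1.1°) = (0.99982, -0.019197) and n = (−sin -1.1°, cos -1.1°) = (0.019197, 0.99982). Q is at the origin and V lies 31.8 along u from Q, so V = 31.8·u = (31.794, -0.61048). Tangency of A1 to both parallel lines with radius 11.3 puts R and U at Q ± 11.3·n: R = (0.21693, 11.298), U = (-0.21693, -11.298). Equal radii place B and A the same way about V: B = V + 11.3·n = (32.011, 10.687), A = V − 11.3·n = (31.577, -11.908). Then |QB| = |B − Q| = 33.748.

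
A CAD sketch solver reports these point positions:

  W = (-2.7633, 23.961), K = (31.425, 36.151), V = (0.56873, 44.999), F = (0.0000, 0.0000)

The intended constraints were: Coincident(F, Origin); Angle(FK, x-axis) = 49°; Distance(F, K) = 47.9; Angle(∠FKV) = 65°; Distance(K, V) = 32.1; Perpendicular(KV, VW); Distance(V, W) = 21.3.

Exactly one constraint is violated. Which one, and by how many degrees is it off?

Perpendicular(KV, VW) — off by 7.00°.

F = (0.00, 0.00) ✓; FK at 49.00° ✓; |FK| = 47.90 ✓; ∠FKV = 65.00° ✓; |KV| = 32.10 ✓; ∠(KV, VW) = 97.00° ✗; |VW| = 21.30 ✓.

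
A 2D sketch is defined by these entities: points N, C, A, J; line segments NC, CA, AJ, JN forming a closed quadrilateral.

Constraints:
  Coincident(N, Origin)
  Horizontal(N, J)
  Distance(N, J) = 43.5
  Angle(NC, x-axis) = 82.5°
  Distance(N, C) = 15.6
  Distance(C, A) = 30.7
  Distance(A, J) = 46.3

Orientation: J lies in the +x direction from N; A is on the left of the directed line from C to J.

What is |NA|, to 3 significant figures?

45.0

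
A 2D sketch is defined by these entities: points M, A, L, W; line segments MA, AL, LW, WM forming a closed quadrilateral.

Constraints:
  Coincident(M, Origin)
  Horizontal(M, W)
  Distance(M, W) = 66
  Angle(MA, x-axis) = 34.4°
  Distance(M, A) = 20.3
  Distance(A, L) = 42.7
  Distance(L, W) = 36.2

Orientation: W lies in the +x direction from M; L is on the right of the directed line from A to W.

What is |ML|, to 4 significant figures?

46.57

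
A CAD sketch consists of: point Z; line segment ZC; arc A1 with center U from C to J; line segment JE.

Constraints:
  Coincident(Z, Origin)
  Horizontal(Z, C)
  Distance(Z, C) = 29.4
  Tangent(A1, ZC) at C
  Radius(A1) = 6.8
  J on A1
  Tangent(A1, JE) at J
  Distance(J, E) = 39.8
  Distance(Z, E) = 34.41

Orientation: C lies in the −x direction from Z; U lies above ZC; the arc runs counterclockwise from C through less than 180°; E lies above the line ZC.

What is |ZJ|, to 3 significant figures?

24.1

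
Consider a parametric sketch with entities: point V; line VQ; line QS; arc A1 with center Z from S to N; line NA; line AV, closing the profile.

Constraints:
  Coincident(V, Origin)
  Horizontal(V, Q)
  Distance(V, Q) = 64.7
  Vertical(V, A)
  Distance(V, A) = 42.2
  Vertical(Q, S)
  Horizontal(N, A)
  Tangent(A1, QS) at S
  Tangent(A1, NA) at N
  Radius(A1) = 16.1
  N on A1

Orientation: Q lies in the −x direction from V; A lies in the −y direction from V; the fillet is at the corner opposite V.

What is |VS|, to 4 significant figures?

69.77

V is at the origin; VQ is horizontal with |VQ| = 64.7 and Q on the −x side, so Q = (-64.70, 0.000). V and A share the same x with |VA| = 42.2 and A on the −y side, so A = (0.000, -42.20). The virtual corner opposite V is at (-64.70, -42.20). Tangency of A1 to QS means the radius ZS is perpendicular to QS and tangency of A1 to NA means the radius ZN is perpendicular to NA, with radius 16.1, so the center Z sits 16.1 in from both sides at Z = (-48.60, -26.10). That places the tangent points at S = (-64.70, -26.10) on QS and N = (-48.60, -42.20) on NA. Then |VS| = |S − V| = 69.77.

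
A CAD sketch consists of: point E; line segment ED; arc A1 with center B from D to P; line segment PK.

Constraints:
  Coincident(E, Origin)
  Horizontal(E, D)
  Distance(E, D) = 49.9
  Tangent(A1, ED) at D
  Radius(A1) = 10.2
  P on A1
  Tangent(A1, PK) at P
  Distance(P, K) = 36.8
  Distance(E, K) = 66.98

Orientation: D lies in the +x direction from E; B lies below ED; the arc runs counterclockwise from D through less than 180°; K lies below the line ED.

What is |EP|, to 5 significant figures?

41.642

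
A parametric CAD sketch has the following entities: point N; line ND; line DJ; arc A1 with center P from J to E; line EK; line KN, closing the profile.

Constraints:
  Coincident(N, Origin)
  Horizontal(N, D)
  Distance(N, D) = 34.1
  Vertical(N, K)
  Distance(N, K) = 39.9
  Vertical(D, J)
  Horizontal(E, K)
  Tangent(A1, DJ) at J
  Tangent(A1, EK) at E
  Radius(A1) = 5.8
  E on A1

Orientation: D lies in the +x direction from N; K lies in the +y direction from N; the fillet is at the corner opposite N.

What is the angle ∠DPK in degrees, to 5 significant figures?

111.24°

N is at the origin; N and D share the same y with |ND| = 34.1 and D on the +x side, so D = (34.100, 0.0000). N and K share the same x with |NK| = 39.9 and K on the +y side, so K = (0.0000, 39.900). The virtual corner opposite N is at (34.100, 39.900). Since A1 is tangent to DJ there, PJ ⟂ DJ and the tangent condition forces PE to be normal to EK, with radius 5.8, so the center P sits 5.8 in from both sides at P = (28.300, 34.100). Then cos ∠DPK = PD·PK / (|PD||PK|), giving 111.24°.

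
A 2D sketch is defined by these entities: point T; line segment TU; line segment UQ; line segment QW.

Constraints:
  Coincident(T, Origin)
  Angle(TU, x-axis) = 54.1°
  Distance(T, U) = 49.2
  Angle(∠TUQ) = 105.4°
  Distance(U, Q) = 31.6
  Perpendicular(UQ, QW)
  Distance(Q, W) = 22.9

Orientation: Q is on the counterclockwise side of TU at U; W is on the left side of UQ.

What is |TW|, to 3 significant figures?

51.0

T is at the origin; TU runs at 54.1° with length 49.2, so U = 49.2·(cos 54.1°, sin 54.1°) = (28.8, 39.9). ∠TUQ = 105.4°, so UQ runs at 54.1° + (180° − 105.4°) = 129° from the x-axis; with |UQ| = 31.6, Q = U + 31.6·(cos 129°, sin 129°) = (9.09, 64.5). The perpendicularity gives QW at right angles to UQ; with |QW| = 22.9 on the left of UQ, W = Q + 22.9·(-0.780, -0.625) = (-8.78, 50.2). Then |TW| = |W − T| = 51.0.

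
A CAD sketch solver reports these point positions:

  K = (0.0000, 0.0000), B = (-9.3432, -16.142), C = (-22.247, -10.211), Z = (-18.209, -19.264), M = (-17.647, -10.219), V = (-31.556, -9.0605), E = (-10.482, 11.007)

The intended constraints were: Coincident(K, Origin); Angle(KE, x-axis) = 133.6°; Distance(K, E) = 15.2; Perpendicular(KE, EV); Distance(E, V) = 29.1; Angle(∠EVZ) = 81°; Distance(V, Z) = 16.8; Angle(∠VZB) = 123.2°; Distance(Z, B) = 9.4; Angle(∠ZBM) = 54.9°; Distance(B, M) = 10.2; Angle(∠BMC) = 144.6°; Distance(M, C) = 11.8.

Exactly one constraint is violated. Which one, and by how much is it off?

Distance(M, C) = 11.8 — off by 7.20.

K = (0.00, 0.00) ✓; KE at 133.6° ✓; |KE| = 15.20 ✓; ∠(KE, EV) = 90.00° ✓; |EV| = 29.10 ✓; ∠EVZ = 81.00° ✓; |VZ| = 16.80 ✓; ∠VZB = 123.2° ✓; |ZB| = 9.399 ✓; ∠ZBM = 54.90° ✓; |BM| = 10.20 ✓; ∠BMC = 144.6° ✓; |MC| = 4.600 ✗.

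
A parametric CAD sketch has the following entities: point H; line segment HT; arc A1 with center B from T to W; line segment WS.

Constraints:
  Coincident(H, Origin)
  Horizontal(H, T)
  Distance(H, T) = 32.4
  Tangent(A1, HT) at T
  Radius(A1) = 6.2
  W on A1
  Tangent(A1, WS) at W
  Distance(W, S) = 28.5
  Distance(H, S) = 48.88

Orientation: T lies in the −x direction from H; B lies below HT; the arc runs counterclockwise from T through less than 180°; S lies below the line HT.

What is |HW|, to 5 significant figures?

39.187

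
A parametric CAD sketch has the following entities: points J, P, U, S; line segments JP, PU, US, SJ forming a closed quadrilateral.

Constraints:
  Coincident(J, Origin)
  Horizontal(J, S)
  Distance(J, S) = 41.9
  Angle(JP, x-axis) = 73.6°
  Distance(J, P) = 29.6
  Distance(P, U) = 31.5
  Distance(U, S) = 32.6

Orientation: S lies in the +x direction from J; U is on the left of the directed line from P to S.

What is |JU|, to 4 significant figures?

51.23

Checks: |PU| = 31.50 ✓; |US| = 32.60 ✓.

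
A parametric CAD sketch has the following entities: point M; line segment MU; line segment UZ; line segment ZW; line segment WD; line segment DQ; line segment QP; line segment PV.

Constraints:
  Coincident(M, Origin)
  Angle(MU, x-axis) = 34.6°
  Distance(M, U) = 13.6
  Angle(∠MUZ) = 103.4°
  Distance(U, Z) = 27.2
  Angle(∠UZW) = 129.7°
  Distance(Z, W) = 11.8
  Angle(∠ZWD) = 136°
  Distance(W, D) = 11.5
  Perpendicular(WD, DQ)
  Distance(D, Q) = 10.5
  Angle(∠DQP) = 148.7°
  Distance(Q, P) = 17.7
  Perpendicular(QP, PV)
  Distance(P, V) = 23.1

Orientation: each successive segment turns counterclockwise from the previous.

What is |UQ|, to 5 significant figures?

30.630

∠ZWD = 136.0° gives WD at -154.50° from the x-axis; with |WD| = 11.5, D = (-20.211, 31.875). The perpendicularity gives DQ at right angles to WD, so DQ runs at -64.500°; with |DQ| = 10.5, Q = (-15.691, 22.398). Then |UQ| = |Q − U| = 30.630.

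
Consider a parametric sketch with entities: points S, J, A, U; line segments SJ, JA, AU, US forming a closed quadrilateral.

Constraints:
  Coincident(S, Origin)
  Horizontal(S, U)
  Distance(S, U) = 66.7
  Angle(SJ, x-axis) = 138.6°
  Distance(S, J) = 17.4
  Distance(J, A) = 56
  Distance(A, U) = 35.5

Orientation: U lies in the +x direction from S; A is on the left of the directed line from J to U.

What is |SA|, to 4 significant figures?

48.23

Checks: SJ at 138.6° ✓; |JA| = 56.00 ✓; |AU| = 35.50 ✓.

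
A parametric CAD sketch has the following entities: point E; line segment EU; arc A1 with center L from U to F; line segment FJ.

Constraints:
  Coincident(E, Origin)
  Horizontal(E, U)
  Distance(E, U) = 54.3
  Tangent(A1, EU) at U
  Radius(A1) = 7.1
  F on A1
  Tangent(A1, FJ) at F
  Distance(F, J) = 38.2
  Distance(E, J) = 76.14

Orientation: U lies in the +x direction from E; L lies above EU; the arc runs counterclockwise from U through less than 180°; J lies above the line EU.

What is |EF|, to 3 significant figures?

61.8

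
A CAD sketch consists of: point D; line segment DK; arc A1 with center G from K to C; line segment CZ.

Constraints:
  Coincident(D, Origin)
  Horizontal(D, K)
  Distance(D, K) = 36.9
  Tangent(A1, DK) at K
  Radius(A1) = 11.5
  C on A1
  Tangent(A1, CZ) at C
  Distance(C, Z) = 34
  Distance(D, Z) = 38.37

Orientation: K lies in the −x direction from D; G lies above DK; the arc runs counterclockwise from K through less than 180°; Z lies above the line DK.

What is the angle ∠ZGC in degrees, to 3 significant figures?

71.3°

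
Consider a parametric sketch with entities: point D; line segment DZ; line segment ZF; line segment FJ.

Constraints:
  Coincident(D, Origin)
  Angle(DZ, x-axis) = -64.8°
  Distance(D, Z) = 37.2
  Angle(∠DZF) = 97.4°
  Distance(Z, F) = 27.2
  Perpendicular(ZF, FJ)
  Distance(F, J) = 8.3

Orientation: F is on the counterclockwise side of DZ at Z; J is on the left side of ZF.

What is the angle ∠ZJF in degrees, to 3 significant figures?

73.0°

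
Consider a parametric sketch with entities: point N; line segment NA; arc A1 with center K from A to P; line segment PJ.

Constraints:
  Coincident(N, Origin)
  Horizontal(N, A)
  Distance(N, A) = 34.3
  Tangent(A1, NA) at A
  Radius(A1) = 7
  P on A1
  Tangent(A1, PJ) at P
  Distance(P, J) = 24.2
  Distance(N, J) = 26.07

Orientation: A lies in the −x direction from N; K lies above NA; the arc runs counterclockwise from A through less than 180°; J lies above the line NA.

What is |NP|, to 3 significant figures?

28.9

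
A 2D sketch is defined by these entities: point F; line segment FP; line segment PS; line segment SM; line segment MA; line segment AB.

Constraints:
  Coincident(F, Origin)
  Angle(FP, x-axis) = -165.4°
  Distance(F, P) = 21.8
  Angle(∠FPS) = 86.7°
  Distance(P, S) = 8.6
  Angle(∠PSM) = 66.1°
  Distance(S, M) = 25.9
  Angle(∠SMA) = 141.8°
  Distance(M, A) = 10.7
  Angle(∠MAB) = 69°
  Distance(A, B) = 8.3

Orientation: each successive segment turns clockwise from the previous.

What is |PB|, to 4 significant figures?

23.88

∠SMA = 141.8° gives MA at -50.80° from the x-axis; with |MA| = 10.7, A = (9.258, -11.00). ∠MAB = 69.0° gives AB at -161.8° from the x-axis; with |AB| = 8.3, B = (1.373, -13.60). Then |PB| = |B − P| = 23.88.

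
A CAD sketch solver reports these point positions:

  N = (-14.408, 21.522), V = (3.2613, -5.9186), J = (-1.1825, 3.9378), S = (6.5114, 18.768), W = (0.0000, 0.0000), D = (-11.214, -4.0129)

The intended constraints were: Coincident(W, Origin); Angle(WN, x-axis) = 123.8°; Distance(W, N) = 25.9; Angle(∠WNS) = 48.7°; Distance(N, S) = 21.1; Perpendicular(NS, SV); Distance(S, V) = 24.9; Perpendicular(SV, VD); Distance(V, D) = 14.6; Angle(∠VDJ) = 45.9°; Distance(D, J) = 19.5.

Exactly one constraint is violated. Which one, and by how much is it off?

Distance(D, J) = 19.5 — off by 6.70.

W = (0.00, 0.00) ✓; WN at 123.8° ✓; |WN| = 25.90 ✓; ∠WNS = 48.70° ✓; |NS| = 21.10 ✓; ∠(NS, SV) = 90.00° ✓; |SV| = 24.90 ✓; ∠(SV, VD) = 90.00° ✓; |VD| = 14.60 ✓; ∠VDJ = 45.90° ✓; |DJ| = 12.80 ✗.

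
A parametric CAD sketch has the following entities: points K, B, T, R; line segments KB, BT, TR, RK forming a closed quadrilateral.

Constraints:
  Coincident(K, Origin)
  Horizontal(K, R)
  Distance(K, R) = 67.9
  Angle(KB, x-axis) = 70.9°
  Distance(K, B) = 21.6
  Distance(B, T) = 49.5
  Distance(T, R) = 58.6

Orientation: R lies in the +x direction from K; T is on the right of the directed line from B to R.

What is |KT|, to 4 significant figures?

32.66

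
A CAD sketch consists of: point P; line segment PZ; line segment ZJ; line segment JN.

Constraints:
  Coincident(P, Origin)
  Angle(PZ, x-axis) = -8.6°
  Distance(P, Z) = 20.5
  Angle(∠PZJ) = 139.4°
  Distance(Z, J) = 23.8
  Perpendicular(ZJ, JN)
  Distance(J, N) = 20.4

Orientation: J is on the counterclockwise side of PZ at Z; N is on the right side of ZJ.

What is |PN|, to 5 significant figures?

51.846

P is at the origin; PZ runs at -8.6° with length 20.5, so Z = 20.5·(cos -8.6°, sin -8.6°) = (20.270, -3.0655). ∠PZJ = 139.4°, so ZJ runs at -8.6° + (180° − 139.4°) = 32.000° from the x-axis; with |ZJ| = 23.8, J = Z + 23.8·(cos 32.000°, sin 32.000°) = (40.453, 9.5466). ZJ is perpendicular to JN; with |JN| = 20.4 on the right of ZJ, N = J + 20.4·(0.52992, -0.84805) = (51.263, -7.7536). Then |PN| = |N − P| = 51.846.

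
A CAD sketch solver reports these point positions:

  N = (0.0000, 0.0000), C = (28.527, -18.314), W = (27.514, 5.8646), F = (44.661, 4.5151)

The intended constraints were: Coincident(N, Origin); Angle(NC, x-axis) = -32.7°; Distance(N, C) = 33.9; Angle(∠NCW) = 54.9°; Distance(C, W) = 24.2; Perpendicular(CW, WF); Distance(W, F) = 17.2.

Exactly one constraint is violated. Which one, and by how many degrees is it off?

Perpendicular(CW, WF) — off by 6.90°.

N = (0.00, 0.00) ✓; NC at -32.70° ✓; |NC| = 33.90 ✓; ∠NCW = 54.90° ✓; |CW| = 24.20 ✓; ∠(CW, WF) = 96.90° ✗; |WF| = 17.20 ✓.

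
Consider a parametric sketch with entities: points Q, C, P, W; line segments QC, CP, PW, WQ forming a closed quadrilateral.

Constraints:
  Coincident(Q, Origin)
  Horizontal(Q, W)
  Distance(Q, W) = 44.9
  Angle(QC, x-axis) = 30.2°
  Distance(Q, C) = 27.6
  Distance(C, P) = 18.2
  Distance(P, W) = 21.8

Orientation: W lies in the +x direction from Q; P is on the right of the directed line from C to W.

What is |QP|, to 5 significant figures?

23.923

Checks: |CP| = 18.20 ✓; |PW| = 21.80 ✓.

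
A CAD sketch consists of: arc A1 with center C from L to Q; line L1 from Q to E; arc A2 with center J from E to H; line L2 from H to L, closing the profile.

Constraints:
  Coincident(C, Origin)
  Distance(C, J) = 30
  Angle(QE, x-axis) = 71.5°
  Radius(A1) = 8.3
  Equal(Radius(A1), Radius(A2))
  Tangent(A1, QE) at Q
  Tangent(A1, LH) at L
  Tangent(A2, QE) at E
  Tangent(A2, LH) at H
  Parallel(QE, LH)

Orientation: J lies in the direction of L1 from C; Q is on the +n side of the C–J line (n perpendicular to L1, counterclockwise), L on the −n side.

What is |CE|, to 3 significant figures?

31.1

The slot axis is L1's direction at 71.5°, so u = (cos 71.5°, sin 71.5°) = (0.317, 0.948) and n = (−sin 71.5°, cos 71.5°) = (-0.948, 0.317). C is at the origin and J lies 30.0 along u from C, so J = 30.0·u = (9.52, 28.4). Tangency of A1 to both parallel lines with radius 8.3 puts Q and L at C ± 8.3·n: Q = (-7.87, 2.63), L = (7.87, -2.63). Equal radii place E and H the same way about J: E = J + 8.3·n = (1.65, 31.1), H = J − 8.3·n = (17.4, 25.8). Then |CE| = |E − C| = 31.1.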